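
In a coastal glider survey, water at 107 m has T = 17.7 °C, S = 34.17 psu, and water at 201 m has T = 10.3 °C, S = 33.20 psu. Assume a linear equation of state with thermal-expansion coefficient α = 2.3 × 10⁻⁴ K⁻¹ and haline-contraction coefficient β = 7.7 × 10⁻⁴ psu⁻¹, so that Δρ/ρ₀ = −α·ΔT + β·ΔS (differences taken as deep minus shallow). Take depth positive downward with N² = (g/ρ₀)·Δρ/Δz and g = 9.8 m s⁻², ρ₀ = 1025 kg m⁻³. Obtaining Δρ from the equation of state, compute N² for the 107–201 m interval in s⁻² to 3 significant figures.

9.96 × 10⁻⁵ s⁻²

ΔT = -7.4 K, ΔS = -0.97 psu (deep − shallow).
Δρ/ρ₀ = −αΔT + βΔS = 1.702 × 10⁻³ − 7.469 × 10⁻⁴ = 9.551 × 10⁻⁴, so Δρ ≈ 0.9790 kg m⁻³.
N² = (g/ρ₀)·Δρ/Δz = g·(Δρ/ρ₀)/Δz = 9.8 × 9.551 × 10⁻⁴ / 94 = 9.9574 × 10⁻⁵ s⁻² ≈ 9.96 × 10⁻⁵ s⁻².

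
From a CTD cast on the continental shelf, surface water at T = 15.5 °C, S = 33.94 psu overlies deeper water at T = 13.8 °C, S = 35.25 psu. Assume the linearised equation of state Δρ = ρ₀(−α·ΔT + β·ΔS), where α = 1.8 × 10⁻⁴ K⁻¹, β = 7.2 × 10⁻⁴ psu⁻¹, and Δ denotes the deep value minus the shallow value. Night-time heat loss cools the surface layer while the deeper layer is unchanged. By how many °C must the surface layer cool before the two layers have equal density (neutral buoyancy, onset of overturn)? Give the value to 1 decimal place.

Neutral buoyancy requires Δρ = 0, i.e. −α(T_deep − T_surf′) + β(S_deep − S_surf) = 0.
T_surf′ = T_deep − (β/α)·ΔS = 13.8 − (7.2 × 10⁻⁴/1.8 × 10⁻⁴)·(+1.31) = 8.560 °C.
Cooling required: 15.5 − (8.560) = 6.940 °C.

6.9 °C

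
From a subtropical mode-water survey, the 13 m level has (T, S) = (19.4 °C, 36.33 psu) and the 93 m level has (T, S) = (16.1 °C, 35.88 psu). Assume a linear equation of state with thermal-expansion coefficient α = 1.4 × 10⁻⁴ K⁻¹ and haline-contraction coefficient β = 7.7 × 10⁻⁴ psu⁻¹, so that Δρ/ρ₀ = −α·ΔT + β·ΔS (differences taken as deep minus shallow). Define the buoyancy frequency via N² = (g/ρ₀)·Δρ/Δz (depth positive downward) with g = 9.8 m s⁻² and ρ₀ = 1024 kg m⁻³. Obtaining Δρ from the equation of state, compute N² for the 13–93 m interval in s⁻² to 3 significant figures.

1.41 × 10⁻⁵ s⁻²

ΔT = -3.3 K, ΔS = -0.45 psu (deep − shallow).
Δρ/ρ₀ = −αΔT + βΔS = 4.62 × 10⁻⁴ − 3.465 × 10⁻⁴ = 1.155 × 10⁻⁴, so Δρ ≈ 0.1183 kg m⁻³.
N² = (g/ρ₀)·Δρ/Δz = g·(Δρ/ρ₀)/Δz = 9.8 × 1.155 × 10⁻⁴ / 80 = 1.4149 × 10⁻⁵ s⁻² ≈ 1.41 × 10⁻⁵ s⁻².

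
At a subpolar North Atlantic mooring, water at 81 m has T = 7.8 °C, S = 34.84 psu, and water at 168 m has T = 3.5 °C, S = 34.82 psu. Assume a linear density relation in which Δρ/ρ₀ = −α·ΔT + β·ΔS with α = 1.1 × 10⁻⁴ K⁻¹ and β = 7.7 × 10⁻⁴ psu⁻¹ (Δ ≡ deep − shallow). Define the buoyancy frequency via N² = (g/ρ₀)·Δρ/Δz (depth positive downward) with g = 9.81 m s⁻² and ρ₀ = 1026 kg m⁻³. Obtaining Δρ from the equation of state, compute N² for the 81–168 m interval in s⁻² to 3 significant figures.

ΔT = -4.3 K, ΔS = -0.02 psu (deep − shallow).
Δρ/ρ₀ = −αΔT + βΔS = 4.73 × 10⁻⁴ − 1.54 × 10⁻⁵ = 4.576 × 10⁻⁴, so Δρ ≈ 0.4695 kg m⁻³.
N² = (g/ρ₀)·Δρ/Δz = g·(Δρ/ρ₀)/Δz = 9.81 × 4.576 × 10⁻⁴ / 87 = 5.1598 × 10⁻⁵ s⁻² ≈ 5.16 × 10⁻⁵ s⁻².

5.16 × 10⁻⁵ s⁻²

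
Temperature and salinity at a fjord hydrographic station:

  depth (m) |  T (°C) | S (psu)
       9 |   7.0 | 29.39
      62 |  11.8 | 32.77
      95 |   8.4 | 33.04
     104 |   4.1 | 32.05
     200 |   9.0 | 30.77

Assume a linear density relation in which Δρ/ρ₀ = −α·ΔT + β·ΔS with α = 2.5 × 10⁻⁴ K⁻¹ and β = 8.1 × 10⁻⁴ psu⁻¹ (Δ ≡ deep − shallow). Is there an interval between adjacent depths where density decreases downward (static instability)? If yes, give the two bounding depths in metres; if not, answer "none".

Evaluate Δρ/ρ₀ = −αΔT + βΔS across each adjacent pair:
  9–62 m: −αΔT+βΔS = −(2.5 × 10⁻⁴)(+4.8)+(8.1 × 10⁻⁴)(+3.38) = 1.5 × 10⁻³ → stable
  62–95 m: −αΔT+βΔS = −(2.5 × 10⁻⁴)(-3.4)+(8.1 × 10⁻⁴)(+0.27) = 1.1 × 10⁻³ → stable
  95–104 m: −αΔT+βΔS = −(2.5 × 10⁻⁴)(-4.3)+(8.1 × 10⁻⁴)(-0.99) = 2.7 × 10⁻⁴ → stable
  104–200 m: −αΔT+βΔS = −(2.5 × 10⁻⁴)(+4.9)+(8.1 × 10⁻⁴)(-1.28) = -2.3 × 10⁻³ → UNSTABLE
The 104–200 m interval has Δρ < 0: lighter water underlies denser water.

104–200 m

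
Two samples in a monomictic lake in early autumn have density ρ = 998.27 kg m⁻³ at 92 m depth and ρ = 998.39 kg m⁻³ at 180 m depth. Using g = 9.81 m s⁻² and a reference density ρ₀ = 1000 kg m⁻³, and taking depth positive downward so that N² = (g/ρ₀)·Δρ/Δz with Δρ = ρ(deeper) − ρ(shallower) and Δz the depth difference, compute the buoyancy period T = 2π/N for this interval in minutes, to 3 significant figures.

28.6 min

Δρ = 998.39 − 998.27 = 0.12 kg m⁻³ over Δz = 180 − 92 = 88 m.
N² = (9.81/1000) × (0.12/88) = 1.3377 × 10⁻⁵ s⁻².
N = √(1.3377 × 10⁻⁵) = 3.6575 × 10⁻³ rad s⁻¹, so T = 2π/N = 1.7179 × 10³ s = 28.632 min ≈ 28.6 min.
Since Δρ > 0 the layer is stably stratified.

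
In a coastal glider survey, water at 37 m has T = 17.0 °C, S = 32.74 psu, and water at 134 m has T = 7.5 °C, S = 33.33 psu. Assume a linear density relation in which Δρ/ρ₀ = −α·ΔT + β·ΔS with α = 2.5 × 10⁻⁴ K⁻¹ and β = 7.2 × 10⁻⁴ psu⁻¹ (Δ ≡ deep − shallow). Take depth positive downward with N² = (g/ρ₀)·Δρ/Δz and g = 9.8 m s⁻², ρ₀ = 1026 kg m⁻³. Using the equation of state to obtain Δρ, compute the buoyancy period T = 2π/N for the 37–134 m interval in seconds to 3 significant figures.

374 s

ΔT = -9.5 K, ΔS = +0.59 psu (deep − shallow).
Δρ/ρ₀ = −αΔT + βΔS = 2.375 × 10⁻³ + 4.248 × 10⁻⁴ = 2.7998 × 10⁻³, so Δρ ≈ 2.873 kg m⁻³.
N² = (g/ρ₀)·Δρ/Δz = g·(Δρ/ρ₀)/Δz = 9.8 × 2.7998 × 10⁻³ / 97 = 2.8287 × 10⁻⁴ s⁻².
N = √(2.8287 × 10⁻⁴) = 0.016819 rad s⁻¹ → T = 2π/N = 373.58 s ≈ 374 s.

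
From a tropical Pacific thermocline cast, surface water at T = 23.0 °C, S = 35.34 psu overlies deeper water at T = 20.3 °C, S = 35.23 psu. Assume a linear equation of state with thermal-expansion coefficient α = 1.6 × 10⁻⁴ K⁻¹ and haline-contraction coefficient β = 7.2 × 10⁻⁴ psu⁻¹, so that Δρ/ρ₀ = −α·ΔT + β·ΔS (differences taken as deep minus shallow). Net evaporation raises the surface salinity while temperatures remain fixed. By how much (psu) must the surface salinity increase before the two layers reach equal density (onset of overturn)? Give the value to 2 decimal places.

0.49 psu

Neutral buoyancy requires −α(T_deep − T_surf) + β(S_deep − S_surf′) = 0.
S_surf′ = S_deep − (α/β)·ΔT = 35.23 − (1.6 × 10⁻⁴/7.2 × 10⁻⁴)·(-2.7) = 35.8300 psu.
Increase required: 35.8300 − 35.34 = 0.4900 psu.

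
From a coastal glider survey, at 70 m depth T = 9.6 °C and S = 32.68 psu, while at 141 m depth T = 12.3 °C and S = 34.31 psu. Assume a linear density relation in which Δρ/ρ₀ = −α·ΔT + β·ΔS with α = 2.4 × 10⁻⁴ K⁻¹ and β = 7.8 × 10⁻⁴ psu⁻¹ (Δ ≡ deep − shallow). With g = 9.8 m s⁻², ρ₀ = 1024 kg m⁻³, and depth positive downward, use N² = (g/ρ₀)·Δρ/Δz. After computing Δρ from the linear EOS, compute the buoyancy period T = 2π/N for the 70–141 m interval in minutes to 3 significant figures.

ΔT = +2.7 K, ΔS = +1.63 psu (deep − shallow).
Δρ/ρ₀ = −αΔT + βΔS = -6.48 × 10⁻⁴ + 1.2714 × 10⁻³ = 6.234 × 10⁻⁴, so Δρ ≈ 0.6384 kg m⁻³.
N² = (g/ρ₀)·Δρ/Δz = g·(Δρ/ρ₀)/Δz = 9.8 × 6.234 × 10⁻⁴ / 71 = 8.6047 × 10⁻⁵ s⁻².
N = √(8.6047 × 10⁻⁵) = 9.2762 × 10⁻³ rad s⁻¹ → T = 2π/N = 677.34 s = 11.289 min ≈ 11.3 min.

11.3 min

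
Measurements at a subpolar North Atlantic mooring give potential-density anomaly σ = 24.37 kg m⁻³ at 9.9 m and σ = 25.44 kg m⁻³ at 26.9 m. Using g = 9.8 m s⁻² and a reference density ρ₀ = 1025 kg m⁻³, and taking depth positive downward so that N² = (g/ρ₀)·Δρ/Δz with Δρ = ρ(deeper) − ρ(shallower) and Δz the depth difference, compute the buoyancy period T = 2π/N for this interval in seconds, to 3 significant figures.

Δρ = 1025.44 − 1024.37 = 1.07 kg m⁻³ over Δz = 26.9 − 9.9 = 17 m.
N² = (9.8/1025) × (1.07/17) = 6.0178 × 10⁻⁴ s⁻².
N = √(6.0178 × 10⁻⁴) = 0.024531 rad s⁻¹, so T = 2π/N = 256.13 s ≈ 256 s.
Since Δρ > 0 the layer is stably stratified.

256 s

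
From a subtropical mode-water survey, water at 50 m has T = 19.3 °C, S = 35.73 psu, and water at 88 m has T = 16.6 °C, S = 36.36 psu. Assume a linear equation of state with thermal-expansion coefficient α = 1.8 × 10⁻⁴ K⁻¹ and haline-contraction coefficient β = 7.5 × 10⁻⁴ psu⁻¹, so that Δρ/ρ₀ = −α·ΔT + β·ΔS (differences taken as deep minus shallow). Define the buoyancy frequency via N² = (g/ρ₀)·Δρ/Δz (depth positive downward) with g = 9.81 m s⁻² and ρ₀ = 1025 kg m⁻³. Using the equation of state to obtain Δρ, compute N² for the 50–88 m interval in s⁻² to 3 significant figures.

2.47 × 10⁻⁴ s⁻²

ΔT = -2.7 K, ΔS = +0.63 psu (deep − shallow).
Δρ/ρ₀ = −αΔT + βΔS = 4.86 × 10⁻⁴ + 4.725 × 10⁻⁴ = 9.585 × 10⁻⁴, so Δρ ≈ 0.9825 kg m⁻³.
N² = (g/ρ₀)·Δρ/Δz = g·(Δρ/ρ₀)/Δz = 9.81 × 9.585 × 10⁻⁴ / 38 = 2.4744 × 10⁻⁴ s⁻² ≈ 2.47 × 10⁻⁴ s⁻².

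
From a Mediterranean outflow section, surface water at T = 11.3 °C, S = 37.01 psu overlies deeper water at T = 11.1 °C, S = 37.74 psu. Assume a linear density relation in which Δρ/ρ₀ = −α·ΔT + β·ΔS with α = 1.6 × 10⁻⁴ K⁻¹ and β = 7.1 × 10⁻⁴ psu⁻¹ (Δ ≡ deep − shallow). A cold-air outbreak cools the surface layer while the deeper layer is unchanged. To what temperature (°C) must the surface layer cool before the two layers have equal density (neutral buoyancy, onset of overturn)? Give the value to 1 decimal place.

Neutral buoyancy requires Δρ = 0, i.e. −α(T_deep − T_surf′) + β(S_deep − S_surf) = 0.
T_surf′ = T_deep − (β/α)·ΔS = 11.1 − (7.1 × 10⁻⁴/1.6 × 10⁻⁴)·(+0.73) = 7.861 °C.
Cooling required: 11.3 − (7.861) = 3.439 °C.

7.9 °C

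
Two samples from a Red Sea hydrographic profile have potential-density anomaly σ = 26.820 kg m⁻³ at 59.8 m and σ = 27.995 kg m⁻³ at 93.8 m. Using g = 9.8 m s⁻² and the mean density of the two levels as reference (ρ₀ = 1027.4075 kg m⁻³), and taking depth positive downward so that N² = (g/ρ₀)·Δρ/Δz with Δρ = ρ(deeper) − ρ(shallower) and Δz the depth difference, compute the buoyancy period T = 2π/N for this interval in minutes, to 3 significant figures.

5.77 min

Δρ = 1027.995 − 1026.820 = 1.175 kg m⁻³ over Δz = 93.8 − 59.8 = 34 m.
N² = (9.8/1027.4075) × (1.175/34) = 3.2964 × 10⁻⁴ s⁻².
N = √(3.2964 × 10⁻⁴) = 0.018156 rad s⁻¹, so T = 2π/N = 346.07 s = 5.7678 min ≈ 5.77 min.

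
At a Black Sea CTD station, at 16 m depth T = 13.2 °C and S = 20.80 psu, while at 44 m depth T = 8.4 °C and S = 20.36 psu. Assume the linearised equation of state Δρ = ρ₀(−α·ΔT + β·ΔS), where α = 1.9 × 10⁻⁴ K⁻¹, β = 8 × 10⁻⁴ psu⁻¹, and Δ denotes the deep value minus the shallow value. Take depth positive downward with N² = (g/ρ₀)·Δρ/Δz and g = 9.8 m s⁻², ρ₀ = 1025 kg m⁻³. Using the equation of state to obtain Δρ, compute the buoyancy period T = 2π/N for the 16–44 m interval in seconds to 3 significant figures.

ΔT = -4.8 K, ΔS = -0.44 psu (deep − shallow).
Δρ/ρ₀ = −αΔT + βΔS = 9.12 × 10⁻⁴ − 3.52 × 10⁻⁴ = 5.60 × 10⁻⁴, so Δρ ≈ 0.5740 kg m⁻³.
N² = (g/ρ₀)·Δρ/Δz = g·(Δρ/ρ₀)/Δz = 9.8 × 5.60 × 10⁻⁴ / 28 = 1.9600 × 10⁻⁴ s⁻².
N = √(1.9600 × 10⁻⁴) = 0.014000 rad s⁻¹ → T = 2π/N = 448.80 s ≈ 449 s.

449 s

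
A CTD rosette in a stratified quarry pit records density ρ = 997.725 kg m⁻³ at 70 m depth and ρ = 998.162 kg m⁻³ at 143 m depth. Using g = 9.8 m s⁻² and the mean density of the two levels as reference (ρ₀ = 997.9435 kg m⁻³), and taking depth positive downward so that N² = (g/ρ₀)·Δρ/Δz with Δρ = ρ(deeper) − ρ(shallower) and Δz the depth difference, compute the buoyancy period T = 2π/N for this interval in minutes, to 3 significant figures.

Δρ = 998.162 − 997.725 = 0.437 kg m⁻³ over Δz = 143 − 70 = 73 m.
N² = (9.8/997.9435) × (0.437/73) = 5.8787 × 10⁻⁵ s⁻².
N = √(5.8787 × 10⁻⁵) = 7.6673 × 10⁻³ rad s⁻¹, so T = 2π/N = 819.48 s = 13.658 min ≈ 13.7 min.

13.7 min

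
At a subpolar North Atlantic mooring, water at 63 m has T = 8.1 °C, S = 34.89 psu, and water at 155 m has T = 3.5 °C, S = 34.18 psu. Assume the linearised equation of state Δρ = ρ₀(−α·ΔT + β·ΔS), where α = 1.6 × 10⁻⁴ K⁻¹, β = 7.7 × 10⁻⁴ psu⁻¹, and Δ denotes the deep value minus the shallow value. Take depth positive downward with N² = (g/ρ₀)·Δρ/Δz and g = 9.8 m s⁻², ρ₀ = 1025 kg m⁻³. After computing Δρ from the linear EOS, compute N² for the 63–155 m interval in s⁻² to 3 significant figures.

ΔT = -4.6 K, ΔS = -0.71 psu (deep − shallow).
Δρ/ρ₀ = −αΔT + βΔS = 7.36 × 10⁻⁴ − 5.467 × 10⁻⁴ = 1.893 × 10⁻⁴, so Δρ ≈ 0.1940 kg m⁻³.
N² = (g/ρ₀)·Δρ/Δz = g·(Δρ/ρ₀)/Δz = 9.8 × 1.893 × 10⁻⁴ / 92 = 2.0165 × 10⁻⁵ s⁻² ≈ 2.02 × 10⁻⁵ s⁻².

2.02 × 10⁻⁵ s⁻²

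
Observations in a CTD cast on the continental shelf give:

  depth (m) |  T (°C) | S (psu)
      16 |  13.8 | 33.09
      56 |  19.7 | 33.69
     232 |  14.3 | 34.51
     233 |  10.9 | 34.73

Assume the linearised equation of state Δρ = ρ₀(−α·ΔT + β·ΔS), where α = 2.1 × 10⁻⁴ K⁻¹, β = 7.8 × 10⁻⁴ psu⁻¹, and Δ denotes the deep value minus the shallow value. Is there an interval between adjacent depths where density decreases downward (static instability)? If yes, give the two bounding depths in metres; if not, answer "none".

Evaluate Δρ/ρ₀ = −αΔT + βΔS across each adjacent pair:
  16–56 m: −αΔT+βΔS = −(2.1 × 10⁻⁴)(+5.9)+(7.8 × 10⁻⁴)(+0.60) = -7.7 × 10⁻⁴ → UNSTABLE
  56–232 m: −αΔT+βΔS = −(2.1 × 10⁻⁴)(-5.4)+(7.8 × 10⁻⁴)(+0.82) = 1.8 × 10⁻³ → stable
  232–233 m: −αΔT+βΔS = −(2.1 × 10⁻⁴)(-3.4)+(7.8 × 10⁻⁴)(+0.22) = 8.9 × 10⁻⁴ → stable
The 16–56 m interval has Δρ < 0: lighter water underlies denser water.

16–56 m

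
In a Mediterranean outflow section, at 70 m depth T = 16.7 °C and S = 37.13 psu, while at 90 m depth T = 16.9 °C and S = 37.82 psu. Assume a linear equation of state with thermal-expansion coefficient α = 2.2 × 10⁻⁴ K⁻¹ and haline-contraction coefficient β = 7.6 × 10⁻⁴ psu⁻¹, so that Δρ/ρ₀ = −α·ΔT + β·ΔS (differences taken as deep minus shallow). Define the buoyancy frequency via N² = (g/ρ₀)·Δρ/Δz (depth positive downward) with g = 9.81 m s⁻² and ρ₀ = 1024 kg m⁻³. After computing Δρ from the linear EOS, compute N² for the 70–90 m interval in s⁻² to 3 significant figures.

2.36 × 10⁻⁴ s⁻²

ΔT = +0.2 K, ΔS = +0.69 psu (deep − shallow).
Δρ/ρ₀ = −αΔT + βΔS = -4.40 × 10⁻⁵ + 5.244 × 10⁻⁴ = 4.804 × 10⁻⁴, so Δρ ≈ 0.4919 kg m⁻³.
N² = (g/ρ₀)·Δρ/Δz = g·(Δρ/ρ₀)/Δz = 9.81 × 4.804 × 10⁻⁴ / 20 = 2.3564 × 10⁻⁴ s⁻² ≈ 2.36 × 10⁻⁴ s⁻².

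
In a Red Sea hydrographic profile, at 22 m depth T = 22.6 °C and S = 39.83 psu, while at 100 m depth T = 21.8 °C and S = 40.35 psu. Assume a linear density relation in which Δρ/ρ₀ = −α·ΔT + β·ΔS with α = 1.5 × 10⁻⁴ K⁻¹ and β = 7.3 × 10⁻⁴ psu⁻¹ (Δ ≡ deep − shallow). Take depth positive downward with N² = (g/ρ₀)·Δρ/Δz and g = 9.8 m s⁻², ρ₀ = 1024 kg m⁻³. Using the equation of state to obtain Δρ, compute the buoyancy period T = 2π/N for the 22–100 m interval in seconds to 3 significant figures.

793 s

ΔT = -0.8 K, ΔS = +0.52 psu (deep − shallow).
Δρ/ρ₀ = −αΔT + βΔS = 1.20 × 10⁻⁴ + 3.796 × 10⁻⁴ = 4.996 × 10⁻⁴, so Δρ ≈ 0.5116 kg m⁻³.
N² = (g/ρ₀)·Δρ/Δz = g·(Δρ/ρ₀)/Δz = 9.8 × 4.996 × 10⁻⁴ / 78 = 6.2770 × 10⁻⁵ s⁻².
N = √(6.2770 × 10⁻⁵) = 7.9228 × 10⁻³ rad s⁻¹ → T = 2π/N = 793.05 s ≈ 793 s.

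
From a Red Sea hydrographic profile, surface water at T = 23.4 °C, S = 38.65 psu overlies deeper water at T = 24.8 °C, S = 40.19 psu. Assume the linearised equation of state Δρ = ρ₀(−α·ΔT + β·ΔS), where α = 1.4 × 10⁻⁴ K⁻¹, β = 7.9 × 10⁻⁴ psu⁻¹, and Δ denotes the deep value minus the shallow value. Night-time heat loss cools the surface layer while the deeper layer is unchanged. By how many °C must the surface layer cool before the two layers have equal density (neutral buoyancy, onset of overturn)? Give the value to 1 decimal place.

Neutral buoyancy requires Δρ = 0, i.e. −α(T_deep − T_surf′) + β(S_deep − S_surf) = 0.
T_surf′ = T_deep − (β/α)·ΔS = 24.8 − (7.9 × 10⁻⁴/1.4 × 10⁻⁴)·(+1.54) = 16.110 °C.
Cooling required: 23.4 − (16.110) = 7.290 °C.

7.3 °C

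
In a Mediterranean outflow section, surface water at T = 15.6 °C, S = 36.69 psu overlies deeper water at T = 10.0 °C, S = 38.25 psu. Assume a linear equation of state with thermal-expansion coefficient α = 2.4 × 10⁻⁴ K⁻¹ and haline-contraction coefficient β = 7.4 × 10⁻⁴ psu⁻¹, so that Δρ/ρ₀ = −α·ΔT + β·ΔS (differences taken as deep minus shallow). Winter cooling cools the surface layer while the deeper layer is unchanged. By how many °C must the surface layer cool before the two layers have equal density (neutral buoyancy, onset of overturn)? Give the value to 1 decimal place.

Neutral buoyancy requires Δρ = 0, i.e. −α(T_deep − T_surf′) + β(S_deep − S_surf) = 0.
T_surf′ = T_deep − (β/α)·ΔS = 10.0 − (7.4 × 10⁻⁴/2.4 × 10⁻⁴)·(+1.56) = 5.190 °C.
Cooling required: 15.6 − (5.190) = 10.410 °C.

10.4 °C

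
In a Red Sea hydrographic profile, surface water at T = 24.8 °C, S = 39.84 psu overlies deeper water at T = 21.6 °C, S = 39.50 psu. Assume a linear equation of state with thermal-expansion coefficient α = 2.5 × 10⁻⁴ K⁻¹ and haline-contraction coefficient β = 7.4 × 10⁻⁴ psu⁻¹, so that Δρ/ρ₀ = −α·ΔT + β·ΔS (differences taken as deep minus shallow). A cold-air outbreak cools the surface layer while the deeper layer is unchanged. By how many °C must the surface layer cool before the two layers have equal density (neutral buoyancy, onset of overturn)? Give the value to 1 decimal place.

Neutral buoyancy requires Δρ = 0, i.e. −α(T_deep − T_surf′) + β(S_deep − S_surf) = 0.
T_surf′ = T_deep − (β/α)·ΔS = 21.6 − (7.4 × 10⁻⁴/2.5 × 10⁻⁴)·(-0.34) = 22.606 °C.
Cooling required: 24.8 − (22.606) = 2.194 °C.

2.2 °C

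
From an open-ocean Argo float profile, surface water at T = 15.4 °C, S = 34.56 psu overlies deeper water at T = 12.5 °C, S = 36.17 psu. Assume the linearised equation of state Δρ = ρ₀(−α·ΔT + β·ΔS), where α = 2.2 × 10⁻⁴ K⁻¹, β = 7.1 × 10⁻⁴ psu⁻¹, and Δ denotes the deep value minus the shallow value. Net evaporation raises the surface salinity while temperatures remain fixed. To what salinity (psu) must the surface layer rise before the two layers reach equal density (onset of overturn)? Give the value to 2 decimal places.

Neutral buoyancy requires −α(T_deep − T_surf) + β(S_deep − S_surf′) = 0.
S_surf′ = S_deep − (α/β)·ΔT = 36.17 − (2.2 × 10⁻⁴/7.1 × 10⁻⁴)·(-2.9) = 37.0686 psu.
Increase required: 37.0686 − 34.56 = 2.5086 psu.

37.07 psu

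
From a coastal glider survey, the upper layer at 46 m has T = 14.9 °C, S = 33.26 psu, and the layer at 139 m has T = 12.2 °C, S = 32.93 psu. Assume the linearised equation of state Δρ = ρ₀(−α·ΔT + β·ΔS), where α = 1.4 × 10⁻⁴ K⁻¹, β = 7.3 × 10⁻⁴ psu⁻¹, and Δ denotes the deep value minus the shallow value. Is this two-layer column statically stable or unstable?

ΔT = 12.2 − 14.9 = -2.7 K and ΔS = 32.93 − 33.26 = -0.33 psu (deep − shallow).
−αΔT = 3.78 × 10⁻⁴; βΔS = -2.409 × 10⁻⁴; sum Δρ/ρ₀ = 1.371 × 10⁻⁴.
Δρ/ρ₀ > 0, so Δρ > 0: deeper water is denser → statically stable.

stable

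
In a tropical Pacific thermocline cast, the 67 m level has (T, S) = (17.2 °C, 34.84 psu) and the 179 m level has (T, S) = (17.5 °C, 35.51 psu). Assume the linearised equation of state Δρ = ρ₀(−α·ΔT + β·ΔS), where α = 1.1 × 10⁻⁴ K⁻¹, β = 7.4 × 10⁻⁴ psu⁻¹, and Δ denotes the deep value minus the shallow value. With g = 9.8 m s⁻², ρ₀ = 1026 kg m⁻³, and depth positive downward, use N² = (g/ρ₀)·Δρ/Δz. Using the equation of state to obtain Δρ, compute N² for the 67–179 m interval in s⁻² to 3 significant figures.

4.05 × 10⁻⁵ s⁻²

ΔT = +0.3 K, ΔS = +0.67 psu (deep − shallow).
Δρ/ρ₀ = −αΔT + βΔS = -3.30 × 10⁻⁵ + 4.958 × 10⁻⁴ = 4.628 × 10⁻⁴, so Δρ ≈ 0.4748 kg m⁻³.
N² = (g/ρ₀)·Δρ/Δz = g·(Δρ/ρ₀)/Δz = 9.8 × 4.628 × 10⁻⁴ / 112 = 4.0495 × 10⁻⁵ s⁻² ≈ 4.05 × 10⁻⁵ s⁻².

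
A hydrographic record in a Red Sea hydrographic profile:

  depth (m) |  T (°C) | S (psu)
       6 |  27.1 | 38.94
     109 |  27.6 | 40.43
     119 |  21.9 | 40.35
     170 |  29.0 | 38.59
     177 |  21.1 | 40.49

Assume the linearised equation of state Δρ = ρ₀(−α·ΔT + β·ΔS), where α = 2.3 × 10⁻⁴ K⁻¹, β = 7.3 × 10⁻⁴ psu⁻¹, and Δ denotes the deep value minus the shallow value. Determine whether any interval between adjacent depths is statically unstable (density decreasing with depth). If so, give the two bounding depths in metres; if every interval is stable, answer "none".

Evaluate Δρ/ρ₀ = −αΔT + βΔS across each adjacent pair:
  6–109 m: −αΔT+βΔS = −(2.3 × 10⁻⁴)(+0.5)+(7.3 × 10⁻⁴)(+1.49) = 9.7 × 10⁻⁴ → stable
  109–119 m: −αΔT+βΔS = −(2.3 × 10⁻⁴)(-5.7)+(7.3 × 10⁻⁴)(-0.08) = 1.3 × 10⁻³ → stable
  119–170 m: −αΔT+βΔS = −(2.3 × 10⁻⁴)(+7.1)+(7.3 × 10⁻⁴)(-1.76) = -2.9 × 10⁻³ → UNSTABLE
  170–177 m: −αΔT+βΔS = −(2.3 × 10⁻⁴)(-7.9)+(7.3 × 10⁻⁴)(+1.90) = 3.2 × 10⁻³ → stable
The 119–170 m interval has Δρ < 0: lighter water underlies denser water.

119–170 m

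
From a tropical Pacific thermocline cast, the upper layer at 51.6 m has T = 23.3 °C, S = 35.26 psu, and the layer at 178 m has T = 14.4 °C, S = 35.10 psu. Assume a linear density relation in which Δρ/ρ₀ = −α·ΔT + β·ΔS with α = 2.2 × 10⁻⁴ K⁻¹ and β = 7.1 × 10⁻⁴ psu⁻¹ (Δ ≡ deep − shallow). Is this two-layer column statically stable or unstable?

stable

ΔT = 14.4 − 23.3 = -8.9 K and ΔS = 35.10 − 35.26 = -0.16 psu (deep − shallow).
−αΔT = 1.958 × 10⁻³; βΔS = -1.136 × 10⁻⁴; sum Δρ/ρ₀ = 1.8444 × 10⁻³.
Δρ/ρ₀ > 0, so Δρ > 0: deeper water is denser → statically stable.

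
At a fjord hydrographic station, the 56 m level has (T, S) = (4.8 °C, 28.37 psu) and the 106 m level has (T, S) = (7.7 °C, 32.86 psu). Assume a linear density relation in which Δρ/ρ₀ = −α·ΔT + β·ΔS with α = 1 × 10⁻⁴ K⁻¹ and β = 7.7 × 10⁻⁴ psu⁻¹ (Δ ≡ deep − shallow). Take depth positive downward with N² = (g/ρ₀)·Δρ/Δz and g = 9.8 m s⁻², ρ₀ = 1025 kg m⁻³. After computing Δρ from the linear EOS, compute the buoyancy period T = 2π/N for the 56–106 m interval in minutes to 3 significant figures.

4.20 min

ΔT = +2.9 K, ΔS = +4.49 psu (deep − shallow).
Δρ/ρ₀ = −αΔT + βΔS = -2.90 × 10⁻⁴ + 3.4573 × 10⁻³ = 3.1673 × 10⁻³, so Δρ ≈ 3.246 kg m⁻³.
N² = (g/ρ₀)·Δρ/Δz = g·(Δρ/ρ₀)/Δz = 9.8 × 3.1673 × 10⁻³ / 50 = 6.2079 × 10⁻⁴ s⁻².
N = √(6.2079 × 10⁻⁴) = 0.024916 rad s⁻¹ → T = 2π/N = 252.17 s = 4.2028 min ≈ 4.20 min.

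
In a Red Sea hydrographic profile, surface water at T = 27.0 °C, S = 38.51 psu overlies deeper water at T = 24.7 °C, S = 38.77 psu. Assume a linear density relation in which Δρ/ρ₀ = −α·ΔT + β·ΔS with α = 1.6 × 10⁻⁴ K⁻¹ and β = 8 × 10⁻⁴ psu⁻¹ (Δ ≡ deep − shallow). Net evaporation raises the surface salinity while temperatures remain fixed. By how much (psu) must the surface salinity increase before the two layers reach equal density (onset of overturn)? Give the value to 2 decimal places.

Neutral buoyancy requires −α(T_deep − T_surf) + β(S_deep − S_surf′) = 0.
S_surf′ = S_deep − (α/β)·ΔT = 38.77 − (1.6 × 10⁻⁴/8 × 10⁻⁴)·(-2.3) = 39.2300 psu.
Increase required: 39.2300 − 38.51 = 0.7200 psu.

0.72 psu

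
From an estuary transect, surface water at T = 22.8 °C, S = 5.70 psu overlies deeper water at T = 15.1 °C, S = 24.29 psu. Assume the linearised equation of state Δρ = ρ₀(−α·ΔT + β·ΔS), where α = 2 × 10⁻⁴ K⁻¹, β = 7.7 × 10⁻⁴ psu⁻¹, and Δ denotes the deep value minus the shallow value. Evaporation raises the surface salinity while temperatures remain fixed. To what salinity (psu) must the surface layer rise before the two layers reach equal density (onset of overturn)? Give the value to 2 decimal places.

Neutral buoyancy requires −α(T_deep − T_surf) + β(S_deep − S_surf′) = 0.
S_surf′ = S_deep − (α/β)·ΔT = 24.29 − (2 × 10⁻⁴/7.7 × 10⁻⁴)·(-7.7) = 26.2900 psu.
Increase required: 26.2900 − 5.70 = 20.5900 psu.

26.29 psu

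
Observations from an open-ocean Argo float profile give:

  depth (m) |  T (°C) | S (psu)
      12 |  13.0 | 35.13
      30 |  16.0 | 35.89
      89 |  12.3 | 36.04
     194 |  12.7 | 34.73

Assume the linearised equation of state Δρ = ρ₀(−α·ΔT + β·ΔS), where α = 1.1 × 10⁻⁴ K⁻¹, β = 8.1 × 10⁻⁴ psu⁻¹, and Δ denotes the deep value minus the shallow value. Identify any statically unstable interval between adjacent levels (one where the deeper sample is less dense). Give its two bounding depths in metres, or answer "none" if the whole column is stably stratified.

89–194 m

Evaluate Δρ/ρ₀ = −αΔT + βΔS across each adjacent pair:
  12–30 m: −αΔT+βΔS = −(1.1 × 10⁻⁴)(+3.0)+(8.1 × 10⁻⁴)(+0.76) = 2.9 × 10⁻⁴ → stable
  30–89 m: −αΔT+βΔS = −(1.1 × 10⁻⁴)(-3.7)+(8.1 × 10⁻⁴)(+0.15) = 5.3 × 10⁻⁴ → stable
  89–194 m: −αΔT+βΔS = −(1.1 × 10⁻⁴)(+0.4)+(8.1 × 10⁻⁴)(-1.31) = -1.1 × 10⁻³ → UNSTABLE
The 89–194 m interval has Δρ < 0: lighter water underlies denser water.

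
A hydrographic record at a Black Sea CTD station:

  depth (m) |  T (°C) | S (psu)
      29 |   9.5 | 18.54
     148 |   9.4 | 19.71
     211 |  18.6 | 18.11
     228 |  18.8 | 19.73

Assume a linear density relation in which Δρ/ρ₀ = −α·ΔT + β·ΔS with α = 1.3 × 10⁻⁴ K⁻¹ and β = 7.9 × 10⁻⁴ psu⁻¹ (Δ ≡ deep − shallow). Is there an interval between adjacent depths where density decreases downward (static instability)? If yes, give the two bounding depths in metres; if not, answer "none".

148–211 m

Evaluate Δρ/ρ₀ = −αΔT + βΔS across each adjacent pair:
  29–148 m: −αΔT+βΔS = −(1.3 × 10⁻⁴)(-0.1)+(7.9 × 10⁻⁴)(+1.17) = 9.4 × 10⁻⁴ → stable
  148–211 m: −αΔT+βΔS = −(1.3 × 10⁻⁴)(+9.2)+(7.9 × 10⁻⁴)(-1.60) = -2.5 × 10⁻³ → UNSTABLE
  211–228 m: −αΔT+βΔS = −(1.3 × 10⁻⁴)(+0.2)+(7.9 × 10⁻⁴)(+1.62) = 1.3 × 10⁻³ → stable
The 148–211 m interval has Δρ < 0: lighter water underlies denser water.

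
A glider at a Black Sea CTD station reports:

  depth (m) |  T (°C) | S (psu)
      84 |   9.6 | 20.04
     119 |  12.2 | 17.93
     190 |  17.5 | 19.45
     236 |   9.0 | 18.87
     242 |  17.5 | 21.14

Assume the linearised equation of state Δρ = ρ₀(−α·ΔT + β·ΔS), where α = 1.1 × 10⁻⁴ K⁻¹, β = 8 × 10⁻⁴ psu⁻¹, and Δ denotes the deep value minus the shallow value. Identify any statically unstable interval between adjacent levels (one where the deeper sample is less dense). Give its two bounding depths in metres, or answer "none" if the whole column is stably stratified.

Evaluate Δρ/ρ₀ = −αΔT + βΔS across each adjacent pair:
  84–119 m: −αΔT+βΔS = −(1.1 × 10⁻⁴)(+2.6)+(8 × 10⁻⁴)(-2.11) = -2.0 × 10⁻³ → UNSTABLE
  119–190 m: −αΔT+βΔS = −(1.1 × 10⁻⁴)(+5.3)+(8 × 10⁻⁴)(+1.52) = 6.3 × 10⁻⁴ → stable
  190–236 m: −αΔT+βΔS = −(1.1 × 10⁻⁴)(-8.5)+(8 × 10⁻⁴)(-0.58) = 4.7 × 10⁻⁴ → stable
  236–242 m: −αΔT+βΔS = −(1.1 × 10⁻⁴)(+8.5)+(8 × 10⁻⁴)(+2.27) = 8.8 × 10⁻⁴ → stable
The 84–119 m interval has Δρ < 0: lighter water underlies denser water.

84–119 m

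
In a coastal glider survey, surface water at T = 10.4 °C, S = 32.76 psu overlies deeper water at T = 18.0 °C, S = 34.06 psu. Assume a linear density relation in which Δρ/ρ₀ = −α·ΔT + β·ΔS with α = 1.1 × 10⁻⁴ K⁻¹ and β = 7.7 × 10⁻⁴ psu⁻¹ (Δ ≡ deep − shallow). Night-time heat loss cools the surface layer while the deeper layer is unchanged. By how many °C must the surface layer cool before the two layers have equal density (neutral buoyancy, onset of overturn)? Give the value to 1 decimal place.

Neutral buoyancy requires Δρ = 0, i.e. −α(T_deep − T_surf′) + β(S_deep − S_surf) = 0.
T_surf′ = T_deep − (β/α)·ΔS = 18.0 − (7.7 × 10⁻⁴/1.1 × 10⁻⁴)·(+1.30) = 8.900 °C.
Cooling required: 10.4 − (8.900) = 1.500 °C.

1.5 °C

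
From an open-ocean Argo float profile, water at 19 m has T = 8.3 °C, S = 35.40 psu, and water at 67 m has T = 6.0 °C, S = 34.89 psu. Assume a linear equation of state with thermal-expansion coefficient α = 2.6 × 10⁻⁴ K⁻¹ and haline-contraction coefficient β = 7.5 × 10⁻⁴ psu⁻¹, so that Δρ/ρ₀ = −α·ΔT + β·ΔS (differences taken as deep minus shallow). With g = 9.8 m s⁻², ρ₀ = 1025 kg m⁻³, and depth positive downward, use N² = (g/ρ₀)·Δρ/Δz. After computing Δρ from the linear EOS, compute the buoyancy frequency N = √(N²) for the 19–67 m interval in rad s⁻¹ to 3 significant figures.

ΔT = -2.3 K, ΔS = -0.51 psu (deep − shallow).
Δρ/ρ₀ = −αΔT + βΔS = 5.98 × 10⁻⁴ − 3.825 × 10⁻⁴ = 2.155 × 10⁻⁴, so Δρ ≈ 0.2209 kg m⁻³.
N² = (g/ρ₀)·Δρ/Δz = g·(Δρ/ρ₀)/Δz = 9.8 × 2.155 × 10⁻⁴ / 48 = 4.3998 × 10⁻⁵ s⁻².
N = √(4.3998 × 10⁻⁵) = 6.6331 × 10⁻³ rad s⁻¹ ≈ 6.63 × 10⁻³ rad s⁻¹.

6.63 × 10⁻³ rad s⁻¹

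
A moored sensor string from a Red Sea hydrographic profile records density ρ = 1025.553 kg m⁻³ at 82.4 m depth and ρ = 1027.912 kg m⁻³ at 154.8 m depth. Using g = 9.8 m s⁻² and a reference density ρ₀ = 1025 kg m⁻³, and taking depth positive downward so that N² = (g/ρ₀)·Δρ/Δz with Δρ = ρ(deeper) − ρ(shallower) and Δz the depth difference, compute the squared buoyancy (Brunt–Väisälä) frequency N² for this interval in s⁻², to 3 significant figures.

3.12 × 10⁻⁴ s⁻²

Δρ = 1027.912 − 1025.553 = 2.359 kg m⁻³ over Δz = 154.8 − 82.4 = 72.4 m.
N² = (9.8/1025) × (2.359/72.4) = 3.1152 × 10⁻⁴ s⁻² ≈ 3.12 × 10⁻⁴ s⁻².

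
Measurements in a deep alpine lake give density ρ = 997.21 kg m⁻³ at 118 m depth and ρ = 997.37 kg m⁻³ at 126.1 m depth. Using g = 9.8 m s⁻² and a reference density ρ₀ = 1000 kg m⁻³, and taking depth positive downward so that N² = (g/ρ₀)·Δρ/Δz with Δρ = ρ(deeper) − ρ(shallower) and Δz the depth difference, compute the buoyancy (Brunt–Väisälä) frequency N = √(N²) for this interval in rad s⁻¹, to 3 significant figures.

Δρ = 997.37 − 997.21 = 0.16 kg m⁻³ over Δz = 126.1 − 118 = 8.1 m.
N² = (9.8/1000) × (0.16/8.1) = 1.9358 × 10⁻⁴ s⁻².
N = √(1.9358 × 10⁻⁴) = 0.013913 rad s⁻¹ ≈ 0.0139 rad s⁻¹.
A positive N² confirms static stability across the interval.

0.0139 rad s⁻¹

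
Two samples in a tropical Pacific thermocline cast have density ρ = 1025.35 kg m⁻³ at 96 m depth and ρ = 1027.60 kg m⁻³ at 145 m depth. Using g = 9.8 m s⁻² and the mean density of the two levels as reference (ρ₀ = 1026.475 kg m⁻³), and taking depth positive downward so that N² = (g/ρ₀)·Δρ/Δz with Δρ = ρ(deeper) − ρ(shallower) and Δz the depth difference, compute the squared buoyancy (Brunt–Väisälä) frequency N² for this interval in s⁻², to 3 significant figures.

Δρ = 1027.60 − 1025.35 = 2.25 kg m⁻³ over Δz = 145 − 96 = 49 m.
N² = (9.8/1026.475) × (2.25/49) = 4.3839 × 10⁻⁴ s⁻² ≈ 4.38 × 10⁻⁴ s⁻².

4.38 × 10⁻⁴ s⁻²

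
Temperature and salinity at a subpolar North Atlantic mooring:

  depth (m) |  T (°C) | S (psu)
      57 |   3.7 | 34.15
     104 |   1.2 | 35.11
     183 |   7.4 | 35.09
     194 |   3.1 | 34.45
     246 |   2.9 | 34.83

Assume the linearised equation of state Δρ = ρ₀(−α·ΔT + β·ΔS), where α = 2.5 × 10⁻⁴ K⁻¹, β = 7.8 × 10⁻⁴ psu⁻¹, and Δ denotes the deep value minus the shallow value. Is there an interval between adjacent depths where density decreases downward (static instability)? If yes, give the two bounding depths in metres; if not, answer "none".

Evaluate Δρ/ρ₀ = −αΔT + βΔS across each adjacent pair:
  57–104 m: −αΔT+βΔS = −(2.5 × 10⁻⁴)(-2.5)+(7.8 × 10⁻⁴)(+0.96) = 1.4 × 10⁻³ → stable
  104–183 m: −αΔT+βΔS = −(2.5 × 10⁻⁴)(+6.2)+(7.8 × 10⁻⁴)(-0.02) = -1.6 × 10⁻³ → UNSTABLE
  183–194 m: −αΔT+βΔS = −(2.5 × 10⁻⁴)(-4.3)+(7.8 × 10⁻⁴)(-0.64) = 5.8 × 10⁻⁴ → stable
  194–246 m: −αΔT+βΔS = −(2.5 × 10⁻⁴)(-0.2)+(7.8 × 10⁻⁴)(+0.38) = 3.5 × 10⁻⁴ → stable
The 104–183 m interval has Δρ < 0: lighter water underlies denser water.

104–183 m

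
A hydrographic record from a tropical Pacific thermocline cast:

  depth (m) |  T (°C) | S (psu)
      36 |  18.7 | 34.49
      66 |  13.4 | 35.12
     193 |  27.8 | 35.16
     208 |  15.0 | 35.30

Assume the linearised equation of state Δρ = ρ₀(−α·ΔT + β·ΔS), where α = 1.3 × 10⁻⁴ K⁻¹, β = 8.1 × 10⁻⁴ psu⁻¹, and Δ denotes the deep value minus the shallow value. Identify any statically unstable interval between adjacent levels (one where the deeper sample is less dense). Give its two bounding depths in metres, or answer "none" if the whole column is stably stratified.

Evaluate Δρ/ρ₀ = −αΔT + βΔS across each adjacent pair:
  36–66 m: −αΔT+βΔS = −(1.3 × 10⁻⁴)(-5.3)+(8.1 × 10⁻⁴)(+0.63) = 1.2 × 10⁻³ → stable
  66–193 m: −αΔT+βΔS = −(1.3 × 10⁻⁴)(+14.4)+(8.1 × 10⁻⁴)(+0.04) = -1.8 × 10⁻³ → UNSTABLE
  193–208 m: −αΔT+βΔS = −(1.3 × 10⁻⁴)(-12.8)+(8.1 × 10⁻⁴)(+0.14) = 1.8 × 10⁻³ → stable
The 66–193 m interval has Δρ < 0: lighter water underlies denser water.

66–193 m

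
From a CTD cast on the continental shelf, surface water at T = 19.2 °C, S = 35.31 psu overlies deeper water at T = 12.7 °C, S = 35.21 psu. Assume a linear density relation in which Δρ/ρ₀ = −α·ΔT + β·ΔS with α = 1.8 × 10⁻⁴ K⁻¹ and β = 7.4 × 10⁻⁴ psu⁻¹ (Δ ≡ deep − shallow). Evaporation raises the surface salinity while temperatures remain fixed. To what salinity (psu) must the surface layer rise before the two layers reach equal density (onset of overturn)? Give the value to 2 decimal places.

Neutral buoyancy requires −α(T_deep − T_surf) + β(S_deep − S_surf′) = 0.
S_surf′ = S_deep − (α/β)·ΔT = 35.21 − (1.8 × 10⁻⁴/7.4 × 10⁻⁴)·(-6.5) = 36.7911 psu.
Increase required: 36.7911 − 35.31 = 1.4811 psu.

36.79 psu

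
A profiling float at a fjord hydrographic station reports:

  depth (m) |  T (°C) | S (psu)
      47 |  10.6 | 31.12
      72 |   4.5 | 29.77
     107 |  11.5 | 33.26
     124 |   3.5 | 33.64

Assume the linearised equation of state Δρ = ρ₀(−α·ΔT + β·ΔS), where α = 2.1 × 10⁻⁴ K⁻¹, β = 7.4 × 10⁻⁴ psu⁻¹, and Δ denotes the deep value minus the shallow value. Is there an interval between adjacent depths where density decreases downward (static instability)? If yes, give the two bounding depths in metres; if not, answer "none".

Evaluate Δρ/ρ₀ = −αΔT + βΔS across each adjacent pair:
  47–72 m: −αΔT+βΔS = −(2.1 × 10⁻⁴)(-6.1)+(7.4 × 10⁻⁴)(-1.35) = 2.8 × 10⁻⁴ → stable
  72–107 m: −αΔT+βΔS = −(2.1 × 10⁻⁴)(+7.0)+(7.4 × 10⁻⁴)(+3.49) = 1.1 × 10⁻³ → stable
  107–124 m: −αΔT+βΔS = −(2.1 × 10⁻⁴)(-8.0)+(7.4 × 10⁻⁴)(+0.38) = 2.0 × 10⁻³ → stable
Every interval has Δρ > 0: the column is stably stratified throughout.

none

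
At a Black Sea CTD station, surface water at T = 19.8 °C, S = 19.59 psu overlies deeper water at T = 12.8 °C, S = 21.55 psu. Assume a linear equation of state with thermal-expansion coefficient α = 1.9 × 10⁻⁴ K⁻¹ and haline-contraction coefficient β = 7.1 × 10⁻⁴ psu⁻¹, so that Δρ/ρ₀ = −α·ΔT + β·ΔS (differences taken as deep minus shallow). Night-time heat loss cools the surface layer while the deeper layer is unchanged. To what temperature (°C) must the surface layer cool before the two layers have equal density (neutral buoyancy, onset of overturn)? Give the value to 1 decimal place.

Neutral buoyancy requires Δρ = 0, i.e. −α(T_deep − T_surf′) + β(S_deep − S_surf) = 0.
T_surf′ = T_deep − (β/α)·ΔS = 12.8 − (7.1 × 10⁻⁴/1.9 × 10⁻⁴)·(+1.96) = 5.476 °C.
Cooling required: 19.8 − (5.476) = 14.324 °C.

5.5 °C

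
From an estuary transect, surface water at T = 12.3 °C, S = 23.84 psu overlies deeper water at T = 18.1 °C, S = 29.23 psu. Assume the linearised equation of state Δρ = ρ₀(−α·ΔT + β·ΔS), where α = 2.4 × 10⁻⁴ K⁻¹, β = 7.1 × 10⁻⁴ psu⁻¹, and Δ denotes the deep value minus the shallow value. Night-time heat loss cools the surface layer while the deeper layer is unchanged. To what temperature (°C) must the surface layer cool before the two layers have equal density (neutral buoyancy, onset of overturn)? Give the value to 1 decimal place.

2.2 °C

Neutral buoyancy requires Δρ = 0, i.e. −α(T_deep − T_surf′) + β(S_deep − S_surf) = 0.
T_surf′ = T_deep − (β/α)·ΔS = 18.1 − (7.1 × 10⁻⁴/2.4 × 10⁻⁴)·(+5.39) = 2.155 °C.
Cooling required: 12.3 − (2.155) = 10.145 °C.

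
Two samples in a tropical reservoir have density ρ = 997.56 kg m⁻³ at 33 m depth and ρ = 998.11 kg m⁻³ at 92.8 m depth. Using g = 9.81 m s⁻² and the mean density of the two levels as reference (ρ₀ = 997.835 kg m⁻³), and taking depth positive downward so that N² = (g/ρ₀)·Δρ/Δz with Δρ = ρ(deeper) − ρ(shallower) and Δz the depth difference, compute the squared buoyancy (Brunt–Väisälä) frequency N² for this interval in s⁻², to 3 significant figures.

Δρ = 998.11 − 997.56 = 0.55 kg m⁻³ over Δz = 92.8 − 33 = 59.8 m.
N² = (9.81/997.835) × (0.55/59.8) = 9.0422 × 10⁻⁵ s⁻² ≈ 9.04 × 10⁻⁵ s⁻².
Since Δρ > 0 the layer is stably stratified.

9.04 × 10⁻⁵ s⁻²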